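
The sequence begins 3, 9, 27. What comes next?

Ratios: 9 / 3 = 3.0
This is a geometric sequence with common ratio r = 3.
Next term = 27 * 3 = 81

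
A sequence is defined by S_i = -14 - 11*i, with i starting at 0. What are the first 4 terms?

This is an arithmetic sequence.
i=0: S_0 = -14 + -11*0 = -14
i=1: S_1 = -14 + -11*1 = -25
i=2: S_2 = -14 + -11*2 = -36
i=3: S_3 = -14 + -11*3 = -47
The first 4 terms are: [-14, -25, -36, -47]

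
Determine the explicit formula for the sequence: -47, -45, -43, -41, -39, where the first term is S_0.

Check differences: -45 - -47 = 2
-43 - -45 = 2
Common difference d = 2.
First term a = -47.
Formula: S_i = -47 + 2*i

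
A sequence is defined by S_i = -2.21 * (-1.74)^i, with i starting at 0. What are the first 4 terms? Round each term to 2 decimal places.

This is a geometric sequence.
i=0: S_0 = -2.21 * (-1.74)^0 = -2.21
i=1: S_1 = -2.21 * (-1.74)^1 ≈ 3.85
i=2: S_2 = -2.21 * (-1.74)^2 ≈ -6.69
i=3: S_3 = -2.21 * (-1.74)^3 ≈ 11.64
The first 4 terms are: [-2.21, 3.85, -6.69, 11.64]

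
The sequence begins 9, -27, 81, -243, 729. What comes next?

Ratios: -27 / 9 = -3.0
This is a geometric sequence with common ratio r = -3.
Next term = 729 * -3 = -2187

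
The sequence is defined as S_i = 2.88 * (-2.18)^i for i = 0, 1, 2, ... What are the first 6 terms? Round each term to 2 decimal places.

This is a geometric sequence.
i=0: S_0 = 2.88 * (-2.18)^0 = 2.88
i=1: S_1 = 2.88 * (-2.18)^1 ≈ -6.28
i=2: S_2 = 2.88 * (-2.18)^2 ≈ 13.69
i=3: S_3 = 2.88 * (-2.18)^3 ≈ -29.84
i=4: S_4 = 2.88 * (-2.18)^4 ≈ 65.05
i=5: S_5 = 2.88 * (-2.18)^5 ≈ -141.8
The first 6 terms are: [2.88, -6.28, 13.69, -29.84, 65.05, -141.8]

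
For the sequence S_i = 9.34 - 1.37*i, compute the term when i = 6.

S_6 = 9.34 + -1.37*6 = 9.34 + -8.22 = 1.12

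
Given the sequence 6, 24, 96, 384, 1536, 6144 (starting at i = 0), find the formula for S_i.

Check ratios: 24 / 6 = 4.0
Common ratio r = 4.
First term a = 6.
Formula: S_i = 6 * 4^i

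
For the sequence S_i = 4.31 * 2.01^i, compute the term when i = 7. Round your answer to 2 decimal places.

S_7 = 4.31 * 2.01^7 ≈ 4.31 * 132.5478 ≈ 571.28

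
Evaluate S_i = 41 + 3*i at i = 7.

S_7 = 41 + 3*7 = 41 + 21 = 62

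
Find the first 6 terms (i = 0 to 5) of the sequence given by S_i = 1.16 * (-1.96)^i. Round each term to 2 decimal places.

This is a geometric sequence.
i=0: S_0 = 1.16 * (-1.96)^0 = 1.16
i=1: S_1 = 1.16 * (-1.96)^1 ≈ -2.27
i=2: S_2 = 1.16 * (-1.96)^2 ≈ 4.46
i=3: S_3 = 1.16 * (-1.96)^3 ≈ -8.73
i=4: S_4 = 1.16 * (-1.96)^4 ≈ 17.12
i=5: S_5 = 1.16 * (-1.96)^5 ≈ -33.55
The first 6 terms are: [1.16, -2.27, 4.46, -8.73, 17.12, -33.55]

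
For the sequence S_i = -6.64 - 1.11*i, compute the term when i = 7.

S_7 = -6.64 + -1.11*7 = -6.64 + -7.77 = -14.41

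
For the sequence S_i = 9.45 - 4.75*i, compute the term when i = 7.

S_7 = 9.45 + -4.75*7 = 9.45 + -33.25 = -23.8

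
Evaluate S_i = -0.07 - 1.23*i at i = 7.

S_7 = -0.07 + -1.23*7 = -0.07 + -8.61 = -8.68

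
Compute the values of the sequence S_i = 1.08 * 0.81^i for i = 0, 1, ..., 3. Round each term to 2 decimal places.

This is a geometric sequence.
i=0: S_0 = 1.08 * 0.81^0 = 1.08
i=1: S_1 = 1.08 * 0.81^1 ≈ 0.87
i=2: S_2 = 1.08 * 0.81^2 ≈ 0.71
i=3: S_3 = 1.08 * 0.81^3 ≈ 0.57
The first 4 terms are: [1.08, 0.87, 0.71, 0.57]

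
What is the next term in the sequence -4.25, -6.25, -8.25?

Differences: -6.25 - -4.25 = -2.0
This is an arithmetic sequence with common difference d = -2.0.
Next term = -8.25 + -2.0 = -10.25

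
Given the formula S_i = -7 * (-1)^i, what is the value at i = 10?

S_10 = -7 * (-1)^10 = -7 * 1 = -7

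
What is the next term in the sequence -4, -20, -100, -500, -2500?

Ratios: -20 / -4 = 5.0
This is a geometric sequence with common ratio r = 5.
Next term = -2500 * 5 = -12500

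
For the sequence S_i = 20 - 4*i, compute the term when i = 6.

S_6 = 20 + -4*6 = 20 + -24 = -4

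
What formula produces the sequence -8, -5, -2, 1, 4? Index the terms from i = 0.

Check differences: -5 - -8 = 3
-2 - -5 = 3
Common difference d = 3.
First term a = -8.
Formula: S_i = -8 + 3*i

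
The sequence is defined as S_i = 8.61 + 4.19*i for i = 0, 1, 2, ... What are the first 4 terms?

This is an arithmetic sequence.
i=0: S_0 = 8.61 + 4.19*0 = 8.61
i=1: S_1 = 8.61 + 4.19*1 = 12.8
i=2: S_2 = 8.61 + 4.19*2 = 16.99
i=3: S_3 = 8.61 + 4.19*3 = 21.18
The first 4 terms are: [8.61, 12.8, 16.99, 21.18]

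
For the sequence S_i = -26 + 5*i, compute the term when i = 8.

S_8 = -26 + 5*8 = -26 + 40 = 14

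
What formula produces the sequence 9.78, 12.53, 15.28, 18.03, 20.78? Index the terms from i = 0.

Check differences: 12.53 - 9.78 = 2.75
15.28 - 12.53 = 2.75
Common difference d = 2.75.
First term a = 9.78.
Formula: S_i = 9.78 + 2.75*i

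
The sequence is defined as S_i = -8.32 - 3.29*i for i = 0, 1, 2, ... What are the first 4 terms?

This is an arithmetic sequence.
i=0: S_0 = -8.32 + -3.29*0 = -8.32
i=1: S_1 = -8.32 + -3.29*1 = -11.61
i=2: S_2 = -8.32 + -3.29*2 = -14.9
i=3: S_3 = -8.32 + -3.29*3 = -18.19
The first 4 terms are: [-8.32, -11.61, -14.9, -18.19]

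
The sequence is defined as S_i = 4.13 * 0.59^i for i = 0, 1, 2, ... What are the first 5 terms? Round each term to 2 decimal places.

This is a geometric sequence.
i=0: S_0 = 4.13 * 0.59^0 = 4.13
i=1: S_1 = 4.13 * 0.59^1 ≈ 2.44
i=2: S_2 = 4.13 * 0.59^2 ≈ 1.44
i=3: S_3 = 4.13 * 0.59^3 ≈ 0.85
i=4: S_4 = 4.13 * 0.59^4 ≈ 0.5
The first 5 terms are: [4.13, 2.44, 1.44, 0.85, 0.5]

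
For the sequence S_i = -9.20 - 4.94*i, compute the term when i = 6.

S_6 = -9.2 + -4.94*6 = -9.2 + -29.64 = -38.84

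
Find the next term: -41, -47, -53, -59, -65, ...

Differences: -47 - -41 = -6
This is an arithmetic sequence with common difference d = -6.
Next term = -65 + -6 = -71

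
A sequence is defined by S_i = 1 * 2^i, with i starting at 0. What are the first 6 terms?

This is a geometric sequence.
i=0: S_0 = 1 * 2^0 = 1
i=1: S_1 = 1 * 2^1 = 2
i=2: S_2 = 1 * 2^2 = 4
i=3: S_3 = 1 * 2^3 = 8
i=4: S_4 = 1 * 2^4 = 16
i=5: S_5 = 1 * 2^5 = 32
The first 6 terms are: [1, 2, 4, 8, 16, 32]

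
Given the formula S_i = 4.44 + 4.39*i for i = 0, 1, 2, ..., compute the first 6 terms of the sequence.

This is an arithmetic sequence.
i=0: S_0 = 4.44 + 4.39*0 = 4.44
i=1: S_1 = 4.44 + 4.39*1 = 8.83
i=2: S_2 = 4.44 + 4.39*2 = 13.22
i=3: S_3 = 4.44 + 4.39*3 = 17.61
i=4: S_4 = 4.44 + 4.39*4 = 22.0
i=5: S_5 = 4.44 + 4.39*5 = 26.39
The first 6 terms are: [4.44, 8.83, 13.22, 17.61, 22.0, 26.39]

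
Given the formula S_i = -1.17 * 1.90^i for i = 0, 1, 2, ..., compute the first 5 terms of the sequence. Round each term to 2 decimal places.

This is a geometric sequence.
i=0: S_0 = -1.17 * 1.9^0 = -1.17
i=1: S_1 = -1.17 * 1.9^1 ≈ -2.22
i=2: S_2 = -1.17 * 1.9^2 ≈ -4.22
i=3: S_3 = -1.17 * 1.9^3 ≈ -8.03
i=4: S_4 = -1.17 * 1.9^4 ≈ -15.25
The first 5 terms are: [-1.17, -2.22, -4.22, -8.03, -15.25]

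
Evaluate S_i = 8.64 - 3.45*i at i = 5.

S_5 = 8.64 + -3.45*5 = 8.64 + -17.25 = -8.61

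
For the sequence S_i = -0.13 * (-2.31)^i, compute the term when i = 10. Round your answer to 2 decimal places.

S_10 = -0.13 * (-2.31)^10 ≈ -0.13 * 4326.3316 ≈ -562.42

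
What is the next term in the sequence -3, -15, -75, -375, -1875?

Ratios: -15 / -3 = 5.0
This is a geometric sequence with common ratio r = 5.
Next term = -1875 * 5 = -9375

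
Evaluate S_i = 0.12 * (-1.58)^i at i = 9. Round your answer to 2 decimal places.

S_9 = 0.12 * (-1.58)^9 ≈ 0.12 * -61.364 ≈ -7.36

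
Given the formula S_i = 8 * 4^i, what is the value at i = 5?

S_5 = 8 * 4^5 = 8 * 1024 = 8192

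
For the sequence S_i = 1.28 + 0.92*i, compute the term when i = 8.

S_8 = 1.28 + 0.92*8 = 1.28 + 7.36 = 8.64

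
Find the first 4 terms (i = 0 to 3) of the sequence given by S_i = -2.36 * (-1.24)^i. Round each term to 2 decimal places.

This is a geometric sequence.
i=0: S_0 = -2.36 * (-1.24)^0 = -2.36
i=1: S_1 = -2.36 * (-1.24)^1 ≈ 2.93
i=2: S_2 = -2.36 * (-1.24)^2 ≈ -3.63
i=3: S_3 = -2.36 * (-1.24)^3 ≈ 4.5
The first 4 terms are: [-2.36, 2.93, -3.63, 4.5]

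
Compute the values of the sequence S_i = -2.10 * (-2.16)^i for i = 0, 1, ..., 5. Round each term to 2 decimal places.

This is a geometric sequence.
i=0: S_0 = -2.1 * (-2.16)^0 = -2.1
i=1: S_1 = -2.1 * (-2.16)^1 ≈ 4.54
i=2: S_2 = -2.1 * (-2.16)^2 ≈ -9.8
i=3: S_3 = -2.1 * (-2.16)^3 ≈ 21.16
i=4: S_4 = -2.1 * (-2.16)^4 ≈ -45.71
i=5: S_5 = -2.1 * (-2.16)^5 ≈ 98.74
The first 6 terms are: [-2.1, 4.54, -9.8, 21.16, -45.71, 98.74]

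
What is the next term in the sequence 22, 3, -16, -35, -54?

Differences: 3 - 22 = -19
This is an arithmetic sequence with common difference d = -19.
Next term = -54 + -19 = -73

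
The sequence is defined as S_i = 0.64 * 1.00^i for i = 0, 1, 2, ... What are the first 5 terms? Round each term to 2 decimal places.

This is a geometric sequence.
i=0: S_0 = 0.64 * 1.0^0 = 0.64
i=1: S_1 = 0.64 * 1.0^1 = 0.64
i=2: S_2 = 0.64 * 1.0^2 = 0.64
i=3: S_3 = 0.64 * 1.0^3 = 0.64
i=4: S_4 = 0.64 * 1.0^4 = 0.64
The first 5 terms are: [0.64, 0.64, 0.64, 0.64, 0.64]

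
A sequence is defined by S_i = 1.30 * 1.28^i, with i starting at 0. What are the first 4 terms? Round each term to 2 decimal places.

This is a geometric sequence.
i=0: S_0 = 1.3 * 1.28^0 = 1.3
i=1: S_1 = 1.3 * 1.28^1 ≈ 1.66
i=2: S_2 = 1.3 * 1.28^2 ≈ 2.13
i=3: S_3 = 1.3 * 1.28^3 ≈ 2.73
The first 4 terms are: [1.3, 1.66, 2.13, 2.73]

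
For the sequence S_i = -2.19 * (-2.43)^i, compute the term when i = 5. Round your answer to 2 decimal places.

S_5 = -2.19 * (-2.43)^5 ≈ -2.19 * -84.7289 ≈ 185.56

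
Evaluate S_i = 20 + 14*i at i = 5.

S_5 = 20 + 14*5 = 20 + 70 = 90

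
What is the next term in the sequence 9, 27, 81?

Ratios: 27 / 9 = 3.0
This is a geometric sequence with common ratio r = 3.
Next term = 81 * 3 = 243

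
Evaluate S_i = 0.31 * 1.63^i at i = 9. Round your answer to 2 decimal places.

S_9 = 0.31 * 1.63^9 ≈ 0.31 * 81.2248 ≈ 25.18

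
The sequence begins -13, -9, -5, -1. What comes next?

Differences: -9 - -13 = 4
This is an arithmetic sequence with common difference d = 4.
Next term = -1 + 4 = 3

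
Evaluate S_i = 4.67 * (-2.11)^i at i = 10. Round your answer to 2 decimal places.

S_10 = 4.67 * (-2.11)^10 ≈ 4.67 * 1749.1399 ≈ 8168.48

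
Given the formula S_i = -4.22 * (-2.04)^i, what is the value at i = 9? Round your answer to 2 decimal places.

S_9 = -4.22 * (-2.04)^9 ≈ -4.22 * -611.8874 ≈ 2582.16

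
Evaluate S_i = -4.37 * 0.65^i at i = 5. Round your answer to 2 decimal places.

S_5 = -4.37 * 0.65^5 ≈ -4.37 * 0.116 ≈ -0.51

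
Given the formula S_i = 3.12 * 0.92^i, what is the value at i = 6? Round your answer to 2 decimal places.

S_6 = 3.12 * 0.92^6 ≈ 3.12 * 0.6064 ≈ 1.89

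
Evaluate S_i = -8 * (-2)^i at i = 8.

S_8 = -8 * (-2)^8 = -8 * 256 = -2048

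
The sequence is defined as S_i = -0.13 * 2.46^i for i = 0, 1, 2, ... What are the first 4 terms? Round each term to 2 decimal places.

This is a geometric sequence.
i=0: S_0 = -0.13 * 2.46^0 = -0.13
i=1: S_1 = -0.13 * 2.46^1 ≈ -0.32
i=2: S_2 = -0.13 * 2.46^2 ≈ -0.79
i=3: S_3 = -0.13 * 2.46^3 ≈ -1.94
The first 4 terms are: [-0.13, -0.32, -0.79, -1.94]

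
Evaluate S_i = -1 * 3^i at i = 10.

S_10 = -1 * 3^10 = -1 * 59049 = -59049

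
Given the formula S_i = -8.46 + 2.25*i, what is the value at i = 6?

S_6 = -8.46 + 2.25*6 = -8.46 + 13.5 = 5.04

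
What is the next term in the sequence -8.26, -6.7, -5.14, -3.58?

Differences: -6.7 - -8.26 = 1.56
This is an arithmetic sequence with common difference d = 1.56.
Next term = -3.58 + 1.56 = -2.02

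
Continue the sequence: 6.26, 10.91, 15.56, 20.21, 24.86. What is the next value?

Differences: 10.91 - 6.26 = 4.65
This is an arithmetic sequence with common difference d = 4.65.
Next term = 24.86 + 4.65 = 29.51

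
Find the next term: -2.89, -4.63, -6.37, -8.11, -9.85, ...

Differences: -4.63 - -2.89 = -1.74
This is an arithmetic sequence with common difference d = -1.74.
Next term = -9.85 + -1.74 = -11.59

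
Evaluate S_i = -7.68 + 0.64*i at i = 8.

S_8 = -7.68 + 0.64*8 = -7.68 + 5.12 = -2.56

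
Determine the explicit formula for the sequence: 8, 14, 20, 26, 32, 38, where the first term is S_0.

Check differences: 14 - 8 = 6
20 - 14 = 6
Common difference d = 6.
First term a = 8.
Formula: S_i = 8 + 6*i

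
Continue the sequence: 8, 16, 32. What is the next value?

Ratios: 16 / 8 = 2.0
This is a geometric sequence with common ratio r = 2.
Next term = 32 * 2 = 64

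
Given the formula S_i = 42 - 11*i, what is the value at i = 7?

S_7 = 42 + -11*7 = 42 + -77 = -35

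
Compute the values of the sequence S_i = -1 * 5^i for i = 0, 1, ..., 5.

This is a geometric sequence.
i=0: S_0 = -1 * 5^0 = -1
i=1: S_1 = -1 * 5^1 = -5
i=2: S_2 = -1 * 5^2 = -25
i=3: S_3 = -1 * 5^3 = -125
i=4: S_4 = -1 * 5^4 = -625
i=5: S_5 = -1 * 5^5 = -3125
The first 6 terms are: [-1, -5, -25, -125, -625, -3125]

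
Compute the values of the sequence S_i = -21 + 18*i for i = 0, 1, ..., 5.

This is an arithmetic sequence.
i=0: S_0 = -21 + 18*0 = -21
i=1: S_1 = -21 + 18*1 = -3
i=2: S_2 = -21 + 18*2 = 15
i=3: S_3 = -21 + 18*3 = 33
i=4: S_4 = -21 + 18*4 = 51
i=5: S_5 = -21 + 18*5 = 69
The first 6 terms are: [-21, -3, 15, 33, 51, 69]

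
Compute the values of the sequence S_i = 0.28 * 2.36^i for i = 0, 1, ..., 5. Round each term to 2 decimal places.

This is a geometric sequence.
i=0: S_0 = 0.28 * 2.36^0 = 0.28
i=1: S_1 = 0.28 * 2.36^1 ≈ 0.66
i=2: S_2 = 0.28 * 2.36^2 ≈ 1.56
i=3: S_3 = 0.28 * 2.36^3 ≈ 3.68
i=4: S_4 = 0.28 * 2.36^4 ≈ 8.69
i=5: S_5 = 0.28 * 2.36^5 ≈ 20.5
The first 6 terms are: [0.28, 0.66, 1.56, 3.68, 8.69, 20.5]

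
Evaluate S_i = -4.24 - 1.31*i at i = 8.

S_8 = -4.24 + -1.31*8 = -4.24 + -10.48 = -14.72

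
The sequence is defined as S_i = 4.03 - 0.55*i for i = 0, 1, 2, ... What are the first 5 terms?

This is an arithmetic sequence.
i=0: S_0 = 4.03 + -0.55*0 = 4.03
i=1: S_1 = 4.03 + -0.55*1 = 3.48
i=2: S_2 = 4.03 + -0.55*2 = 2.93
i=3: S_3 = 4.03 + -0.55*3 = 2.38
i=4: S_4 = 4.03 + -0.55*4 = 1.83
The first 5 terms are: [4.03, 3.48, 2.93, 2.38, 1.83]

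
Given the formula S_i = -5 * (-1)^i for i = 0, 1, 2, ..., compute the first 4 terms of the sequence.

This is a geometric sequence.
i=0: S_0 = -5 * (-1)^0 = -5
i=1: S_1 = -5 * (-1)^1 = 5
i=2: S_2 = -5 * (-1)^2 = -5
i=3: S_3 = -5 * (-1)^3 = 5
The first 4 terms are: [-5, 5, -5, 5]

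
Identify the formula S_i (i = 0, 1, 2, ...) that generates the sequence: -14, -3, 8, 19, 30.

Check differences: -3 - -14 = 11
8 - -3 = 11
Common difference d = 11.
First term a = -14.
Formula: S_i = -14 + 11*i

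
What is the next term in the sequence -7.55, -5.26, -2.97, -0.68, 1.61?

Differences: -5.26 - -7.55 = 2.29
This is an arithmetic sequence with common difference d = 2.29.
Next term = 1.61 + 2.29 = 3.9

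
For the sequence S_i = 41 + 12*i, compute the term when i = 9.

S_9 = 41 + 12*9 = 41 + 108 = 149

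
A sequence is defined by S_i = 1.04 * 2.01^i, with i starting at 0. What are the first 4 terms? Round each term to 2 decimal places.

This is a geometric sequence.
i=0: S_0 = 1.04 * 2.01^0 = 1.04
i=1: S_1 = 1.04 * 2.01^1 ≈ 2.09
i=2: S_2 = 1.04 * 2.01^2 ≈ 4.2
i=3: S_3 = 1.04 * 2.01^3 ≈ 8.45
The first 4 terms are: [1.04, 2.09, 4.2, 8.45]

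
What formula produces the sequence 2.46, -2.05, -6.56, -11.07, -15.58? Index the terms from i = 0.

Check differences: -2.05 - 2.46 = -4.51
-6.56 - -2.05 = -4.51
Common difference d = -4.51.
First term a = 2.46.
Formula: S_i = 2.46 - 4.51*i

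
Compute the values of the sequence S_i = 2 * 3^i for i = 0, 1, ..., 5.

This is a geometric sequence.
i=0: S_0 = 2 * 3^0 = 2
i=1: S_1 = 2 * 3^1 = 6
i=2: S_2 = 2 * 3^2 = 18
i=3: S_3 = 2 * 3^3 = 54
i=4: S_4 = 2 * 3^4 = 162
i=5: S_5 = 2 * 3^5 = 486
The first 6 terms are: [2, 6, 18, 54, 162, 486]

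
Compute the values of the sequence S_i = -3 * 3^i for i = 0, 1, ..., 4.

This is a geometric sequence.
i=0: S_0 = -3 * 3^0 = -3
i=1: S_1 = -3 * 3^1 = -9
i=2: S_2 = -3 * 3^2 = -27
i=3: S_3 = -3 * 3^3 = -81
i=4: S_4 = -3 * 3^4 = -243
The first 5 terms are: [-3, -9, -27, -81, -243]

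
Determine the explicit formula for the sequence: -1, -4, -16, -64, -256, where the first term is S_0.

Check ratios: -4 / -1 = 4.0
Common ratio r = 4.
First term a = -1.
Formula: S_i = -1 * 4^i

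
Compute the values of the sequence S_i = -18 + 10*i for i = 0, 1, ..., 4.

This is an arithmetic sequence.
i=0: S_0 = -18 + 10*0 = -18
i=1: S_1 = -18 + 10*1 = -8
i=2: S_2 = -18 + 10*2 = 2
i=3: S_3 = -18 + 10*3 = 12
i=4: S_4 = -18 + 10*4 = 22
The first 5 terms are: [-18, -8, 2, 12, 22]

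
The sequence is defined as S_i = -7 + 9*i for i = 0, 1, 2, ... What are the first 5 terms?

This is an arithmetic sequence.
i=0: S_0 = -7 + 9*0 = -7
i=1: S_1 = -7 + 9*1 = 2
i=2: S_2 = -7 + 9*2 = 11
i=3: S_3 = -7 + 9*3 = 20
i=4: S_4 = -7 + 9*4 = 29
The first 5 terms are: [-7, 2, 11, 20, 29]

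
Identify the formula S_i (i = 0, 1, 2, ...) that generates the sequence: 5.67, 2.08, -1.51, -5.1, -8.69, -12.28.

Check differences: 2.08 - 5.67 = -3.59
-1.51 - 2.08 = -3.59
Common difference d = -3.59.
First term a = 5.67.
Formula: S_i = 5.67 - 3.59*i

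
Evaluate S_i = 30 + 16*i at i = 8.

S_8 = 30 + 16*8 = 30 + 128 = 158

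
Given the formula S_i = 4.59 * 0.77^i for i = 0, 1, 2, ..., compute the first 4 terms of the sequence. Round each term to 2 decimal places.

This is a geometric sequence.
i=0: S_0 = 4.59 * 0.77^0 = 4.59
i=1: S_1 = 4.59 * 0.77^1 ≈ 3.53
i=2: S_2 = 4.59 * 0.77^2 ≈ 2.72
i=3: S_3 = 4.59 * 0.77^3 ≈ 2.1
The first 4 terms are: [4.59, 3.53, 2.72, 2.1]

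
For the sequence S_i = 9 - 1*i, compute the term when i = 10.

S_10 = 9 + -1*10 = 9 + -10 = -1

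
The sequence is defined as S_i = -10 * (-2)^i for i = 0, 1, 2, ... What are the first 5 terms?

This is a geometric sequence.
i=0: S_0 = -10 * (-2)^0 = -10
i=1: S_1 = -10 * (-2)^1 = 20
i=2: S_2 = -10 * (-2)^2 = -40
i=3: S_3 = -10 * (-2)^3 = 80
i=4: S_4 = -10 * (-2)^4 = -160
The first 5 terms are: [-10, 20, -40, 80, -160]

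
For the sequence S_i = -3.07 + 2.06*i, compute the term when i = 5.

S_5 = -3.07 + 2.06*5 = -3.07 + 10.3 = 7.23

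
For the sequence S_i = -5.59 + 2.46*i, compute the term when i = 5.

S_5 = -5.59 + 2.46*5 = -5.59 + 12.3 = 6.71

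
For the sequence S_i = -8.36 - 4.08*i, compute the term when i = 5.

S_5 = -8.36 + -4.08*5 = -8.36 + -20.4 = -28.76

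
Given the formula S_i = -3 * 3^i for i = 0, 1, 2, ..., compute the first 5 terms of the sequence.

This is a geometric sequence.
i=0: S_0 = -3 * 3^0 = -3
i=1: S_1 = -3 * 3^1 = -9
i=2: S_2 = -3 * 3^2 = -27
i=3: S_3 = -3 * 3^3 = -81
i=4: S_4 = -3 * 3^4 = -243
The first 5 terms are: [-3, -9, -27, -81, -243]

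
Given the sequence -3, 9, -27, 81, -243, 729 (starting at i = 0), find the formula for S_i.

Check ratios: 9 / -3 = -3.0
Common ratio r = -3.
First term a = -3.
Formula: S_i = -3 * (-3)^i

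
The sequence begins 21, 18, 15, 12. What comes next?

Differences: 18 - 21 = -3
This is an arithmetic sequence with common difference d = -3.
Next term = 12 + -3 = 9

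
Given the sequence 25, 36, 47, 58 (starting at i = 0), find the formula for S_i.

Check differences: 36 - 25 = 11
47 - 36 = 11
Common difference d = 11.
First term a = 25.
Formula: S_i = 25 + 11*i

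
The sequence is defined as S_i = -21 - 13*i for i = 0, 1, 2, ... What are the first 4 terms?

This is an arithmetic sequence.
i=0: S_0 = -21 + -13*0 = -21
i=1: S_1 = -21 + -13*1 = -34
i=2: S_2 = -21 + -13*2 = -47
i=3: S_3 = -21 + -13*3 = -60
The first 4 terms are: [-21, -34, -47, -60]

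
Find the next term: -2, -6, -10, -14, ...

Differences: -6 - -2 = -4
This is an arithmetic sequence with common difference d = -4.
Next term = -14 + -4 = -18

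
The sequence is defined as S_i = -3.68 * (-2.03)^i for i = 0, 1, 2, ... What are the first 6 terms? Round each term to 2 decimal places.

This is a geometric sequence.
i=0: S_0 = -3.68 * (-2.03)^0 = -3.68
i=1: S_1 = -3.68 * (-2.03)^1 ≈ 7.47
i=2: S_2 = -3.68 * (-2.03)^2 ≈ -15.16
i=3: S_3 = -3.68 * (-2.03)^3 ≈ 30.78
i=4: S_4 = -3.68 * (-2.03)^4 ≈ -62.49
i=5: S_5 = -3.68 * (-2.03)^5 ≈ 126.86
The first 6 terms are: [-3.68, 7.47, -15.16, 30.78, -62.49, 126.86]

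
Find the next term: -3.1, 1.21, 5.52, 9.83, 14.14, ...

Differences: 1.21 - -3.1 = 4.31
This is an arithmetic sequence with common difference d = 4.31.
Next term = 14.14 + 4.31 = 18.45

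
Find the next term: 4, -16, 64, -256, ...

Ratios: -16 / 4 = -4.0
This is a geometric sequence with common ratio r = -4.
Next term = -256 * -4 = 1024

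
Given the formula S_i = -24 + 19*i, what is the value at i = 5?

S_5 = -24 + 19*5 = -24 + 95 = 71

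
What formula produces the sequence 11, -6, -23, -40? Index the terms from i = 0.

Check differences: -6 - 11 = -17
-23 - -6 = -17
Common difference d = -17.
First term a = 11.
Formula: S_i = 11 - 17*i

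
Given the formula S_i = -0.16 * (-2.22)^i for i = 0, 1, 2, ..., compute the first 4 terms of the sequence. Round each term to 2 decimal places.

This is a geometric sequence.
i=0: S_0 = -0.16 * (-2.22)^0 = -0.16
i=1: S_1 = -0.16 * (-2.22)^1 ≈ 0.36
i=2: S_2 = -0.16 * (-2.22)^2 ≈ -0.79
i=3: S_3 = -0.16 * (-2.22)^3 ≈ 1.75
The first 4 terms are: [-0.16, 0.36, -0.79, 1.75]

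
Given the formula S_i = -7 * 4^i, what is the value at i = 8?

S_8 = -7 * 4^8 = -7 * 65536 = -458752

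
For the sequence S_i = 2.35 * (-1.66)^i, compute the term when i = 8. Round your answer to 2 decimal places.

S_8 = 2.35 * (-1.66)^8 ≈ 2.35 * 57.6587 ≈ 135.5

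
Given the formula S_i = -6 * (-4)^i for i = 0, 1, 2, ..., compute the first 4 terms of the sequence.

This is a geometric sequence.
i=0: S_0 = -6 * (-4)^0 = -6
i=1: S_1 = -6 * (-4)^1 = 24
i=2: S_2 = -6 * (-4)^2 = -96
i=3: S_3 = -6 * (-4)^3 = 384
The first 4 terms are: [-6, 24, -96, 384]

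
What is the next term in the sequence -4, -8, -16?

Ratios: -8 / -4 = 2.0
This is a geometric sequence with common ratio r = 2.
Next term = -16 * 2 = -32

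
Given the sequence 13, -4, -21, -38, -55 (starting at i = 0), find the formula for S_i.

Check differences: -4 - 13 = -17
-21 - -4 = -17
Common difference d = -17.
First term a = 13.
Formula: S_i = 13 - 17*i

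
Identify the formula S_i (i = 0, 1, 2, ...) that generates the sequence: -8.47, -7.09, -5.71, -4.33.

Check differences: -7.09 - -8.47 = 1.38
-5.71 - -7.09 = 1.38
Common difference d = 1.38.
First term a = -8.47.
Formula: S_i = -8.47 + 1.38*i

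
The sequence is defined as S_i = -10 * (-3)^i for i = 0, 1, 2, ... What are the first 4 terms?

This is a geometric sequence.
i=0: S_0 = -10 * (-3)^0 = -10
i=1: S_1 = -10 * (-3)^1 = 30
i=2: S_2 = -10 * (-3)^2 = -90
i=3: S_3 = -10 * (-3)^3 = 270
The first 4 terms are: [-10, 30, -90, 270]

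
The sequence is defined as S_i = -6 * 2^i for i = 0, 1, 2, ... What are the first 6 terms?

This is a geometric sequence.
i=0: S_0 = -6 * 2^0 = -6
i=1: S_1 = -6 * 2^1 = -12
i=2: S_2 = -6 * 2^2 = -24
i=3: S_3 = -6 * 2^3 = -48
i=4: S_4 = -6 * 2^4 = -96
i=5: S_5 = -6 * 2^5 = -192
The first 6 terms are: [-6, -12, -24, -48, -96, -192]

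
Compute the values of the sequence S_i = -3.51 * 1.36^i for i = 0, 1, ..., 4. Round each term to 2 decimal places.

This is a geometric sequence.
i=0: S_0 = -3.51 * 1.36^0 = -3.51
i=1: S_1 = -3.51 * 1.36^1 ≈ -4.77
i=2: S_2 = -3.51 * 1.36^2 ≈ -6.49
i=3: S_3 = -3.51 * 1.36^3 ≈ -8.83
i=4: S_4 = -3.51 * 1.36^4 ≈ -12.01
The first 5 terms are: [-3.51, -4.77, -6.49, -8.83, -12.01]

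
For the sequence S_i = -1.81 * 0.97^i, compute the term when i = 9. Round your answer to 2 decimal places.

S_9 = -1.81 * 0.97^9 ≈ -1.81 * 0.7602 ≈ -1.38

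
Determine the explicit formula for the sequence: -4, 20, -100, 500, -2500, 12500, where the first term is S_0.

Check ratios: 20 / -4 = -5.0
Common ratio r = -5.
First term a = -4.
Formula: S_i = -4 * (-5)^i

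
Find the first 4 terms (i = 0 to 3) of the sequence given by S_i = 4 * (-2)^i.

This is a geometric sequence.
i=0: S_0 = 4 * (-2)^0 = 4
i=1: S_1 = 4 * (-2)^1 = -8
i=2: S_2 = 4 * (-2)^2 = 16
i=3: S_3 = 4 * (-2)^3 = -32
The first 4 terms are: [4, -8, 16, -32]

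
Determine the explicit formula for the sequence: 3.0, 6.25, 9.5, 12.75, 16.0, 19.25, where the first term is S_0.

Check differences: 6.25 - 3.0 = 3.25
9.5 - 6.25 = 3.25
Common difference d = 3.25.
First term a = 3.0.
Formula: S_i = 3.00 + 3.25*i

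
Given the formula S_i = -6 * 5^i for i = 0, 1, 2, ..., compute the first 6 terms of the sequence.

This is a geometric sequence.
i=0: S_0 = -6 * 5^0 = -6
i=1: S_1 = -6 * 5^1 = -30
i=2: S_2 = -6 * 5^2 = -150
i=3: S_3 = -6 * 5^3 = -750
i=4: S_4 = -6 * 5^4 = -3750
i=5: S_5 = -6 * 5^5 = -18750
The first 6 terms are: [-6, -30, -150, -750, -3750, -18750]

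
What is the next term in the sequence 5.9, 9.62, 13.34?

Differences: 9.62 - 5.9 = 3.72
This is an arithmetic sequence with common difference d = 3.72.
Next term = 13.34 + 3.72 = 17.06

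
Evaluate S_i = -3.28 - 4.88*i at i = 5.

S_5 = -3.28 + -4.88*5 = -3.28 + -24.4 = -27.68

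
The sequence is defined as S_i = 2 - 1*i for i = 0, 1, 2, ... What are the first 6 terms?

This is an arithmetic sequence.
i=0: S_0 = 2 + -1*0 = 2
i=1: S_1 = 2 + -1*1 = 1
i=2: S_2 = 2 + -1*2 = 0
i=3: S_3 = 2 + -1*3 = -1
i=4: S_4 = 2 + -1*4 = -2
i=5: S_5 = 2 + -1*5 = -3
The first 6 terms are: [2, 1, 0, -1, -2, -3]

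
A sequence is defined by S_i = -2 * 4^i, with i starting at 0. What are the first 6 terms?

This is a geometric sequence.
i=0: S_0 = -2 * 4^0 = -2
i=1: S_1 = -2 * 4^1 = -8
i=2: S_2 = -2 * 4^2 = -32
i=3: S_3 = -2 * 4^3 = -128
i=4: S_4 = -2 * 4^4 = -512
i=5: S_5 = -2 * 4^5 = -2048
The first 6 terms are: [-2, -8, -32, -128, -512, -2048]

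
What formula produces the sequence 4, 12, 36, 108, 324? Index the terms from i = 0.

Check ratios: 12 / 4 = 3.0
Common ratio r = 3.
First term a = 4.
Formula: S_i = 4 * 3^i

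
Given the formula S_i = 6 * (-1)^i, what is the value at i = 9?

S_9 = 6 * (-1)^9 = 6 * -1 = -6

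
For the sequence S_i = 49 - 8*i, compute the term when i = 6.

S_6 = 49 + -8*6 = 49 + -48 = 1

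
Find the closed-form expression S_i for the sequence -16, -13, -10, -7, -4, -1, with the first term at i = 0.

Check differences: -13 - -16 = 3
-10 - -13 = 3
Common difference d = 3.
First term a = -16.
Formula: S_i = -16 + 3*i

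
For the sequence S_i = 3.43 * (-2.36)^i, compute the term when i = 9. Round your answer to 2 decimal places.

S_9 = 3.43 * (-2.36)^9 ≈ 3.43 * -2270.9524 ≈ -7789.37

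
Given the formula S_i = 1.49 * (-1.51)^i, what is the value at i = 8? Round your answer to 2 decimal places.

S_8 = 1.49 * (-1.51)^8 ≈ 1.49 * 27.0281 ≈ 40.27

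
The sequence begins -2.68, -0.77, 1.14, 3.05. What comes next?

Differences: -0.77 - -2.68 = 1.91
This is an arithmetic sequence with common difference d = 1.91.
Next term = 3.05 + 1.91 = 4.96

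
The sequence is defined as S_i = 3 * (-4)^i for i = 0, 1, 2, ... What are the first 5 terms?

This is a geometric sequence.
i=0: S_0 = 3 * (-4)^0 = 3
i=1: S_1 = 3 * (-4)^1 = -12
i=2: S_2 = 3 * (-4)^2 = 48
i=3: S_3 = 3 * (-4)^3 = -192
i=4: S_4 = 3 * (-4)^4 = 768
The first 5 terms are: [3, -12, 48, -192, 768]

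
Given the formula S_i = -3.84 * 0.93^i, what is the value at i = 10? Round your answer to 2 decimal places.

S_10 = -3.84 * 0.93^10 ≈ -3.84 * 0.484 ≈ -1.86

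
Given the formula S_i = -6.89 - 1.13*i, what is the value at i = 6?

S_6 = -6.89 + -1.13*6 = -6.89 + -6.78 = -13.67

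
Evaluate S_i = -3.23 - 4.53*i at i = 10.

S_10 = -3.23 + -4.53*10 = -3.23 + -45.3 = -48.53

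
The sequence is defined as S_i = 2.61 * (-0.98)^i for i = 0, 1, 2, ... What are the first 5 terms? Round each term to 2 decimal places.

This is a geometric sequence.
i=0: S_0 = 2.61 * (-0.98)^0 = 2.61
i=1: S_1 = 2.61 * (-0.98)^1 ≈ -2.56
i=2: S_2 = 2.61 * (-0.98)^2 ≈ 2.51
i=3: S_3 = 2.61 * (-0.98)^3 ≈ -2.46
i=4: S_4 = 2.61 * (-0.98)^4 ≈ 2.41
The first 5 terms are: [2.61, -2.56, 2.51, -2.46, 2.41]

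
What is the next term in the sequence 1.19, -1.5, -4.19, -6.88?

Differences: -1.5 - 1.19 = -2.69
This is an arithmetic sequence with common difference d = -2.69.
Next term = -6.88 + -2.69 = -9.57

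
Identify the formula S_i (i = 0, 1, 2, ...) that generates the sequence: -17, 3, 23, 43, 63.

Check differences: 3 - -17 = 20
23 - 3 = 20
Common difference d = 20.
First term a = -17.
Formula: S_i = -17 + 20*i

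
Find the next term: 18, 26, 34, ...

Differences: 26 - 18 = 8
This is an arithmetic sequence with common difference d = 8.
Next term = 34 + 8 = 42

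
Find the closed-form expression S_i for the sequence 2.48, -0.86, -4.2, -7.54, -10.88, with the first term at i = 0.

Check differences: -0.86 - 2.48 = -3.34
-4.2 - -0.86 = -3.34
Common difference d = -3.34.
First term a = 2.48.
Formula: S_i = 2.48 - 3.34*i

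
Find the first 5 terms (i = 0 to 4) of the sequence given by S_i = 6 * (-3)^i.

This is a geometric sequence.
i=0: S_0 = 6 * (-3)^0 = 6
i=1: S_1 = 6 * (-3)^1 = -18
i=2: S_2 = 6 * (-3)^2 = 54
i=3: S_3 = 6 * (-3)^3 = -162
i=4: S_4 = 6 * (-3)^4 = 486
The first 5 terms are: [6, -18, 54, -162, 486]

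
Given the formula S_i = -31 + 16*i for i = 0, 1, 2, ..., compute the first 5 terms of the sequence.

This is an arithmetic sequence.
i=0: S_0 = -31 + 16*0 = -31
i=1: S_1 = -31 + 16*1 = -15
i=2: S_2 = -31 + 16*2 = 1
i=3: S_3 = -31 + 16*3 = 17
i=4: S_4 = -31 + 16*4 = 33
The first 5 terms are: [-31, -15, 1, 17, 33]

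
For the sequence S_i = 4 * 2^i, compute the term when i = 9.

S_9 = 4 * 2^9 = 4 * 512 = 2048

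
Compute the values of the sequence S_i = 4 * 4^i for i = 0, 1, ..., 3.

This is a geometric sequence.
i=0: S_0 = 4 * 4^0 = 4
i=1: S_1 = 4 * 4^1 = 16
i=2: S_2 = 4 * 4^2 = 64
i=3: S_3 = 4 * 4^3 = 256
The first 4 terms are: [4, 16, 64, 256]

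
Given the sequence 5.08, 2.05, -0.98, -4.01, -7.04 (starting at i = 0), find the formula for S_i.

Check differences: 2.05 - 5.08 = -3.03
-0.98 - 2.05 = -3.03
Common difference d = -3.03.
First term a = 5.08.
Formula: S_i = 5.08 - 3.03*i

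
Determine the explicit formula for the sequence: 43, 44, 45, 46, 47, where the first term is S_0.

Check differences: 44 - 43 = 1
45 - 44 = 1
Common difference d = 1.
First term a = 43.
Formula: S_i = 43 + 1*i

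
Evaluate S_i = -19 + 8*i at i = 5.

S_5 = -19 + 8*5 = -19 + 40 = 21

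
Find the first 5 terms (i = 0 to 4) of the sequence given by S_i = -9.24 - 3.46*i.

This is an arithmetic sequence.
i=0: S_0 = -9.24 + -3.46*0 = -9.24
i=1: S_1 = -9.24 + -3.46*1 = -12.7
i=2: S_2 = -9.24 + -3.46*2 = -16.16
i=3: S_3 = -9.24 + -3.46*3 = -19.62
i=4: S_4 = -9.24 + -3.46*4 = -23.08
The first 5 terms are: [-9.24, -12.7, -16.16, -19.62, -23.08]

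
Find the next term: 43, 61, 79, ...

Differences: 61 - 43 = 18
This is an arithmetic sequence with common difference d = 18.
Next term = 79 + 18 = 97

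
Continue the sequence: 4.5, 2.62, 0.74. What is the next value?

Differences: 2.62 - 4.5 = -1.88
This is an arithmetic sequence with common difference d = -1.88.
Next term = 0.74 + -1.88 = -1.14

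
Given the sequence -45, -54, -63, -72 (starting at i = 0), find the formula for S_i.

Check differences: -54 - -45 = -9
-63 - -54 = -9
Common difference d = -9.
First term a = -45.
Formula: S_i = -45 - 9*i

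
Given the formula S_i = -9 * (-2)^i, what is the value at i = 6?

S_6 = -9 * (-2)^6 = -9 * 64 = -576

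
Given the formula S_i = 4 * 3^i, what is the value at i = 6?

S_6 = 4 * 3^6 = 4 * 729 = 2916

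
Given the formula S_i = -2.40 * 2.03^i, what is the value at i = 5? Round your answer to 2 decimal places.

S_5 = -2.4 * 2.03^5 ≈ -2.4 * 34.4731 ≈ -82.74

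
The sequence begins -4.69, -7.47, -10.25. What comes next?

Differences: -7.47 - -4.69 = -2.78
This is an arithmetic sequence with common difference d = -2.78.
Next term = -10.25 + -2.78 = -13.03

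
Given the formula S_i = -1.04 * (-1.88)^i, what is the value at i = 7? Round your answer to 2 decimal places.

S_7 = -1.04 * (-1.88)^7 ≈ -1.04 * -83.0051 ≈ 86.33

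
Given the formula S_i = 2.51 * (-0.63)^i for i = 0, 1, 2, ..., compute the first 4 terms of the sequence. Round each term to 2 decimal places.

This is a geometric sequence.
i=0: S_0 = 2.51 * (-0.63)^0 = 2.51
i=1: S_1 = 2.51 * (-0.63)^1 ≈ -1.58
i=2: S_2 = 2.51 * (-0.63)^2 ≈ 1.0
i=3: S_3 = 2.51 * (-0.63)^3 ≈ -0.63
The first 4 terms are: [2.51, -1.58, 1.0, -0.63]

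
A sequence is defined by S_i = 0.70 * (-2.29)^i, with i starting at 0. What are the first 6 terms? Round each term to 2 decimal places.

This is a geometric sequence.
i=0: S_0 = 0.7 * (-2.29)^0 = 0.7
i=1: S_1 = 0.7 * (-2.29)^1 ≈ -1.6
i=2: S_2 = 0.7 * (-2.29)^2 ≈ 3.67
i=3: S_3 = 0.7 * (-2.29)^3 ≈ -8.41
i=4: S_4 = 0.7 * (-2.29)^4 ≈ 19.25
i=5: S_5 = 0.7 * (-2.29)^5 ≈ -44.08
The first 6 terms are: [0.7, -1.6, 3.67, -8.41, 19.25, -44.08]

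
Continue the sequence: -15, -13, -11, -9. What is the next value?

Differences: -13 - -15 = 2
This is an arithmetic sequence with common difference d = 2.
Next term = -9 + 2 = -7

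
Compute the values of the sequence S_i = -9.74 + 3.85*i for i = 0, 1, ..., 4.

This is an arithmetic sequence.
i=0: S_0 = -9.74 + 3.85*0 = -9.74
i=1: S_1 = -9.74 + 3.85*1 = -5.89
i=2: S_2 = -9.74 + 3.85*2 = -2.04
i=3: S_3 = -9.74 + 3.85*3 = 1.81
i=4: S_4 = -9.74 + 3.85*4 = 5.66
The first 5 terms are: [-9.74, -5.89, -2.04, 1.81, 5.66]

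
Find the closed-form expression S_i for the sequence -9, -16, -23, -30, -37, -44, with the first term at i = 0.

Check differences: -16 - -9 = -7
-23 - -16 = -7
Common difference d = -7.
First term a = -9.
Formula: S_i = -9 - 7*i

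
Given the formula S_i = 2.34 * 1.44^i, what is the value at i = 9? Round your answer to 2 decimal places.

S_9 = 2.34 * 1.44^9 ≈ 2.34 * 26.6233 ≈ 62.3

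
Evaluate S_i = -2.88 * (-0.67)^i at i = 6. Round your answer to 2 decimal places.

S_6 = -2.88 * (-0.67)^6 ≈ -2.88 * 0.0905 ≈ -0.26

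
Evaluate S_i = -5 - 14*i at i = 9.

S_9 = -5 + -14*9 = -5 + -126 = -131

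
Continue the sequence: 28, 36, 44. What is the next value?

Differences: 36 - 28 = 8
This is an arithmetic sequence with common difference d = 8.
Next term = 44 + 8 = 52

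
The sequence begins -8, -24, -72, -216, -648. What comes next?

Ratios: -24 / -8 = 3.0
This is a geometric sequence with common ratio r = 3.
Next term = -648 * 3 = -1944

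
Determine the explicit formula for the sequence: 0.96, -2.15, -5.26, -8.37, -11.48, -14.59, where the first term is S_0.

Check differences: -2.15 - 0.96 = -3.11
-5.26 - -2.15 = -3.11
Common difference d = -3.11.
First term a = 0.96.
Formula: S_i = 0.96 - 3.11*i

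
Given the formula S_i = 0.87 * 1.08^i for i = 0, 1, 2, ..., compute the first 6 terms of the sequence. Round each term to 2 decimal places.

This is a geometric sequence.
i=0: S_0 = 0.87 * 1.08^0 = 0.87
i=1: S_1 = 0.87 * 1.08^1 ≈ 0.94
i=2: S_2 = 0.87 * 1.08^2 ≈ 1.01
i=3: S_3 = 0.87 * 1.08^3 ≈ 1.1
i=4: S_4 = 0.87 * 1.08^4 ≈ 1.18
i=5: S_5 = 0.87 * 1.08^5 ≈ 1.28
The first 6 terms are: [0.87, 0.94, 1.01, 1.1, 1.18, 1.28]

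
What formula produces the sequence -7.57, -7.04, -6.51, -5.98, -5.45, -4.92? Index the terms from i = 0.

Check differences: -7.04 - -7.57 = 0.53
-6.51 - -7.04 = 0.53
Common difference d = 0.53.
First term a = -7.57.
Formula: S_i = -7.57 + 0.53*i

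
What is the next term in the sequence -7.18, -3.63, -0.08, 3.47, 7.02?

Differences: -3.63 - -7.18 = 3.55
This is an arithmetic sequence with common difference d = 3.55.
Next term = 7.02 + 3.55 = 10.57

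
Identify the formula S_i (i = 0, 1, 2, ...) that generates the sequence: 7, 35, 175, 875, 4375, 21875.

Check ratios: 35 / 7 = 5.0
Common ratio r = 5.
First term a = 7.
Formula: S_i = 7 * 5^i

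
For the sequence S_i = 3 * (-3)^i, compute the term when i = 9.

S_9 = 3 * (-3)^9 = 3 * -19683 = -59049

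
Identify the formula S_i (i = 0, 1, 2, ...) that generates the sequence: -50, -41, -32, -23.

Check differences: -41 - -50 = 9
-32 - -41 = 9
Common difference d = 9.
First term a = -50.
Formula: S_i = -50 + 9*i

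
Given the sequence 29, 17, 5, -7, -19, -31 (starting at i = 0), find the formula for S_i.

Check differences: 17 - 29 = -12
5 - 17 = -12
Common difference d = -12.
First term a = 29.
Formula: S_i = 29 - 12*i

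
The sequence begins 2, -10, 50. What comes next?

Ratios: -10 / 2 = -5.0
This is a geometric sequence with common ratio r = -5.
Next term = 50 * -5 = -250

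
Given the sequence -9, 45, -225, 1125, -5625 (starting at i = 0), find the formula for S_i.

Check ratios: 45 / -9 = -5.0
Common ratio r = -5.
First term a = -9.
Formula: S_i = -9 * (-5)^i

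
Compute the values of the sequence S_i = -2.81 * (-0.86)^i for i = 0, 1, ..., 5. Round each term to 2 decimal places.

This is a geometric sequence.
i=0: S_0 = -2.81 * (-0.86)^0 = -2.81
i=1: S_1 = -2.81 * (-0.86)^1 ≈ 2.42
i=2: S_2 = -2.81 * (-0.86)^2 ≈ -2.08
i=3: S_3 = -2.81 * (-0.86)^3 ≈ 1.79
i=4: S_4 = -2.81 * (-0.86)^4 ≈ -1.54
i=5: S_5 = -2.81 * (-0.86)^5 ≈ 1.32
The first 6 terms are: [-2.81, 2.42, -2.08, 1.79, -1.54, 1.32]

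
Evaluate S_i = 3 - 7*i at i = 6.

S_6 = 3 + -7*6 = 3 + -42 = -39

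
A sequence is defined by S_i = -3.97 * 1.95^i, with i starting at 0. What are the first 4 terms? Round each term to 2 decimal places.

This is a geometric sequence.
i=0: S_0 = -3.97 * 1.95^0 = -3.97
i=1: S_1 = -3.97 * 1.95^1 ≈ -7.74
i=2: S_2 = -3.97 * 1.95^2 ≈ -15.1
i=3: S_3 = -3.97 * 1.95^3 ≈ -29.44
The first 4 terms are: [-3.97, -7.74, -15.1, -29.44]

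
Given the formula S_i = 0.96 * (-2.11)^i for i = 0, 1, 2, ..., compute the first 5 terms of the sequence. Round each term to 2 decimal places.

This is a geometric sequence.
i=0: S_0 = 0.96 * (-2.11)^0 = 0.96
i=1: S_1 = 0.96 * (-2.11)^1 ≈ -2.03
i=2: S_2 = 0.96 * (-2.11)^2 ≈ 4.27
i=3: S_3 = 0.96 * (-2.11)^3 ≈ -9.02
i=4: S_4 = 0.96 * (-2.11)^4 ≈ 19.03
The first 5 terms are: [0.96, -2.03, 4.27, -9.02, 19.03]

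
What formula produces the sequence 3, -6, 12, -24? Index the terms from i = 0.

Check ratios: -6 / 3 = -2.0
Common ratio r = -2.
First term a = 3.
Formula: S_i = 3 * (-2)^i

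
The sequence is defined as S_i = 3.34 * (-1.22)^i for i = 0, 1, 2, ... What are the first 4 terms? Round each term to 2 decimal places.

This is a geometric sequence.
i=0: S_0 = 3.34 * (-1.22)^0 = 3.34
i=1: S_1 = 3.34 * (-1.22)^1 ≈ -4.07
i=2: S_2 = 3.34 * (-1.22)^2 ≈ 4.97
i=3: S_3 = 3.34 * (-1.22)^3 ≈ -6.06
The first 4 terms are: [3.34, -4.07, 4.97, -6.06]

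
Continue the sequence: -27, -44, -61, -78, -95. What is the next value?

Differences: -44 - -27 = -17
This is an arithmetic sequence with common difference d = -17.
Next term = -95 + -17 = -112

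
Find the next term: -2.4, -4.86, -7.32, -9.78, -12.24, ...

Differences: -4.86 - -2.4 = -2.46
This is an arithmetic sequence with common difference d = -2.46.
Next term = -12.24 + -2.46 = -14.7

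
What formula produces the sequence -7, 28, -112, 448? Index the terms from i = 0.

Check ratios: 28 / -7 = -4.0
Common ratio r = -4.
First term a = -7.
Formula: S_i = -7 * (-4)^i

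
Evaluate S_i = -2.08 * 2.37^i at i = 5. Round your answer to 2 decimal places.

S_5 = -2.08 * 2.37^5 ≈ -2.08 * 74.7725 ≈ -155.53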